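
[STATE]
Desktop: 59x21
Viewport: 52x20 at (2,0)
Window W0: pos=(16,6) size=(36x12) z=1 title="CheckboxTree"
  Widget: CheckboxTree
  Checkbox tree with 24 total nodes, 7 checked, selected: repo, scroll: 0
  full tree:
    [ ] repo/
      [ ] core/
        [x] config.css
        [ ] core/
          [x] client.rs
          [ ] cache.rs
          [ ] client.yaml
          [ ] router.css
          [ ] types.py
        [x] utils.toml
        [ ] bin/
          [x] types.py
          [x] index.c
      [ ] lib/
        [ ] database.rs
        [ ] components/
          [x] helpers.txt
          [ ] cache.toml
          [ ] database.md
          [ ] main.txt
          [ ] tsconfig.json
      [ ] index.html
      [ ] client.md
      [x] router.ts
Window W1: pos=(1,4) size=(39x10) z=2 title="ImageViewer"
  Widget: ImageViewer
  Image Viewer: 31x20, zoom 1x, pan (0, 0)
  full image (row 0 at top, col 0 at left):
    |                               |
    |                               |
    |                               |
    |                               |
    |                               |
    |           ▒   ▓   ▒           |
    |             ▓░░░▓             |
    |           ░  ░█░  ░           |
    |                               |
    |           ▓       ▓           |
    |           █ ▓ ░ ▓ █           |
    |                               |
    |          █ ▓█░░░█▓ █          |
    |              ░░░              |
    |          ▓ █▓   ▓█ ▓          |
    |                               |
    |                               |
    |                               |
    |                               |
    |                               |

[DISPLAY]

                                                    
                                                    
                                                    
                                                    
━━━━━━━━━━━━━━━━━━━━━━━━━━━━━━━━━━━━━┓              
 ImageViewer                         ┃              
─────────────────────────────────────┨━━━━━━━━━━━┓  
                                     ┃           ┃  
                                     ┃───────────┨  
                                     ┃           ┃  
                                     ┃           ┃  
                                     ┃           ┃  
           ▒   ▓   ▒                 ┃           ┃  
━━━━━━━━━━━━━━━━━━━━━━━━━━━━━━━━━━━━━┛           ┃  
              ┃       [ ] cache.rs               ┃  
              ┃       [ ] client.yaml            ┃  
              ┃       [ ] router.css             ┃  
              ┗━━━━━━━━━━━━━━━━━━━━━━━━━━━━━━━━━━┛  
                                                    
                                                    


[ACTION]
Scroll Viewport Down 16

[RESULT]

                                                    
                                                    
                                                    
━━━━━━━━━━━━━━━━━━━━━━━━━━━━━━━━━━━━━┓              
 ImageViewer                         ┃              
─────────────────────────────────────┨━━━━━━━━━━━┓  
                                     ┃           ┃  
                                     ┃───────────┨  
                                     ┃           ┃  
                                     ┃           ┃  
                                     ┃           ┃  
           ▒   ▓   ▒                 ┃           ┃  
━━━━━━━━━━━━━━━━━━━━━━━━━━━━━━━━━━━━━┛           ┃  
              ┃       [ ] cache.rs               ┃  
              ┃       [ ] client.yaml            ┃  
              ┃       [ ] router.css             ┃  
              ┗━━━━━━━━━━━━━━━━━━━━━━━━━━━━━━━━━━┛  
                                                    
                                                    
                                                    


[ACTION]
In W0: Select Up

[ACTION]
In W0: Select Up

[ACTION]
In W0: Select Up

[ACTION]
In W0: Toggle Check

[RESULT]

                                                    
                                                    
                                                    
━━━━━━━━━━━━━━━━━━━━━━━━━━━━━━━━━━━━━┓              
 ImageViewer                         ┃              
─────────────────────────────────────┨━━━━━━━━━━━┓  
                                     ┃           ┃  
                                     ┃───────────┨  
                                     ┃           ┃  
                                     ┃           ┃  
                                     ┃           ┃  
           ▒   ▓   ▒                 ┃           ┃  
━━━━━━━━━━━━━━━━━━━━━━━━━━━━━━━━━━━━━┛           ┃  
              ┃       [x] cache.rs               ┃  
              ┃       [x] client.yaml            ┃  
              ┃       [x] router.css             ┃  
              ┗━━━━━━━━━━━━━━━━━━━━━━━━━━━━━━━━━━┛  
                                                    
                                                    
                                                    


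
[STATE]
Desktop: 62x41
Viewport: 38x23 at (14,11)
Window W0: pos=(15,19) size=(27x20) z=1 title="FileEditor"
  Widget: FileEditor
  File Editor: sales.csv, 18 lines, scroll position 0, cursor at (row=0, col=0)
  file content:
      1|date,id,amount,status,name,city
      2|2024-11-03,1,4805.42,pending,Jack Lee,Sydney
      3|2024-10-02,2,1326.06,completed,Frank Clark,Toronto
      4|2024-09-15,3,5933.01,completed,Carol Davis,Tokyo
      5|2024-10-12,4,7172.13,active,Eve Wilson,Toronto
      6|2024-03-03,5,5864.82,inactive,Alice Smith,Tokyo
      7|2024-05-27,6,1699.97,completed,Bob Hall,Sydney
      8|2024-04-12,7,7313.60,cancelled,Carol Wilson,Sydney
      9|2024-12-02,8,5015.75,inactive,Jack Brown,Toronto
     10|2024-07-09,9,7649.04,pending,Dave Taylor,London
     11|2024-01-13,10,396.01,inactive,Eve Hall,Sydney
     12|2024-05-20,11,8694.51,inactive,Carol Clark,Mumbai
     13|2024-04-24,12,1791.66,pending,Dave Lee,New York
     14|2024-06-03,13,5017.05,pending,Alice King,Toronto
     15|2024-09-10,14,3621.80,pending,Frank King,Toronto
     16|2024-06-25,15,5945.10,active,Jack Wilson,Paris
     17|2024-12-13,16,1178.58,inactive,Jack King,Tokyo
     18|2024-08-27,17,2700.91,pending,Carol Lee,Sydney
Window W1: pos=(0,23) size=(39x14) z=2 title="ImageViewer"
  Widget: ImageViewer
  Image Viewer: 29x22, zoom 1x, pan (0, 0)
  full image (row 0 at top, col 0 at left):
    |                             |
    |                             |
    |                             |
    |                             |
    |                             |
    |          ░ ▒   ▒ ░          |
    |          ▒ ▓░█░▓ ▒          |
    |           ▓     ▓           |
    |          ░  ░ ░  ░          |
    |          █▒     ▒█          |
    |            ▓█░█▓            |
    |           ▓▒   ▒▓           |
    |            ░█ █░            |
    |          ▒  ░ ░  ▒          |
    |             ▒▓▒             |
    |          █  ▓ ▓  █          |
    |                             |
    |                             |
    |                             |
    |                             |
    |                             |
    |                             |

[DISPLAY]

                                      
                                      
                                      
                                      
                                      
                                      
                                      
                                      
 ┏━━━━━━━━━━━━━━━━━━━━━━━━━┓          
 ┃ FileEditor              ┃          
 ┠─────────────────────────┨          
 ┃█ate,id,amount,status,na▲┃          
━━━━━━━━━━━━━━━━━━━━━━━━┓n█┃          
                        ┃m░┃          
────────────────────────┨m░┃          
                        ┃t░┃          
                        ┃a░┃          
                        ┃m░┃          
                        ┃n░┃          
                        ┃a░┃          
   ▒ ░                  ┃n░┃          
░█░▓ ▒                  ┃a░┃          
    ▓                   ┃n░┃          


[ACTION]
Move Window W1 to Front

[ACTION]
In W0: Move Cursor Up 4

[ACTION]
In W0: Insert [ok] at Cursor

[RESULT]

                                      
                                      
                                      
                                      
                                      
                                      
                                      
                                      
 ┏━━━━━━━━━━━━━━━━━━━━━━━━━┓          
 ┃ FileEditor              ┃          
 ┠─────────────────────────┨          
 ┃ok█ate,id,amount,status,▲┃          
━━━━━━━━━━━━━━━━━━━━━━━━┓n█┃          
                        ┃m░┃          
────────────────────────┨m░┃          
                        ┃t░┃          
                        ┃a░┃          
                        ┃m░┃          
                        ┃n░┃          
                        ┃a░┃          
   ▒ ░                  ┃n░┃          
░█░▓ ▒                  ┃a░┃          
    ▓                   ┃n░┃          


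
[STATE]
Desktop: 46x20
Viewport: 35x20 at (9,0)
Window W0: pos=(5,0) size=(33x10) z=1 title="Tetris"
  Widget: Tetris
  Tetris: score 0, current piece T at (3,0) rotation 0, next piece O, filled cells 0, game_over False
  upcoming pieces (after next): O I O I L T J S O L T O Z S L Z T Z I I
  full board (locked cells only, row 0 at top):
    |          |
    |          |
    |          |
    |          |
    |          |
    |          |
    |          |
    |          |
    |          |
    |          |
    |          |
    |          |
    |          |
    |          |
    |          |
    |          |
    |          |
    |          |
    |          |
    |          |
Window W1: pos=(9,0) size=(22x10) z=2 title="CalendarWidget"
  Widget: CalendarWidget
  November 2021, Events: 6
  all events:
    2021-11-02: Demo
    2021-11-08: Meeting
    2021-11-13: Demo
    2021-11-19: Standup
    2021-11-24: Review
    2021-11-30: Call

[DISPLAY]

┏━━━━━━━━━━━━━━━━━━━━┓━━━━━━┓      
┃ CalendarWidget     ┃      ┃      
┠────────────────────┨──────┨      
┃   November 2021    ┃      ┃      
┃Mo Tu We Th Fr Sa Su┃      ┃      
┃ 1  2*  3  4  5  6  ┃      ┃      
┃ 8*  9 10 11 12 13* ┃      ┃      
┃15 16 17 18 19* 20 2┃      ┃      
┃22 23 24* 25 26 27 2┃      ┃      
┗━━━━━━━━━━━━━━━━━━━━┛━━━━━━┛      
                                   
                                   
                                   
                                   
                                   
                                   
                                   
                                   
                                   
                                   


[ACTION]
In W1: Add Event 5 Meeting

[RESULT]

┏━━━━━━━━━━━━━━━━━━━━┓━━━━━━┓      
┃ CalendarWidget     ┃      ┃      
┠────────────────────┨──────┨      
┃   November 2021    ┃      ┃      
┃Mo Tu We Th Fr Sa Su┃      ┃      
┃ 1  2*  3  4  5*  6 ┃      ┃      
┃ 8*  9 10 11 12 13* ┃      ┃      
┃15 16 17 18 19* 20 2┃      ┃      
┃22 23 24* 25 26 27 2┃      ┃      
┗━━━━━━━━━━━━━━━━━━━━┛━━━━━━┛      
                                   
                                   
                                   
                                   
                                   
                                   
                                   
                                   
                                   
                                   


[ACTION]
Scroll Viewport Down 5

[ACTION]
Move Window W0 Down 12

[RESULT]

┏━━━━━━━━━━━━━━━━━━━━┓             
┃ CalendarWidget     ┃             
┠────────────────────┨             
┃   November 2021    ┃             
┃Mo Tu We Th Fr Sa Su┃             
┃ 1  2*  3  4  5*  6 ┃             
┃ 8*  9 10 11 12 13* ┃             
┃15 16 17 18 19* 20 2┃             
┃22 23 24* 25 26 27 2┃             
┗━━━━━━━━━━━━━━━━━━━━┛             
━━━━━━━━━━━━━━━━━━━━━━━━━━━━┓      
tris                        ┃      
────────────────────────────┨      
       │Next:               ┃      
       │▓▓                  ┃      
       │▓▓                  ┃      
       │                    ┃      
       │                    ┃      
       │                    ┃      
━━━━━━━━━━━━━━━━━━━━━━━━━━━━┛      


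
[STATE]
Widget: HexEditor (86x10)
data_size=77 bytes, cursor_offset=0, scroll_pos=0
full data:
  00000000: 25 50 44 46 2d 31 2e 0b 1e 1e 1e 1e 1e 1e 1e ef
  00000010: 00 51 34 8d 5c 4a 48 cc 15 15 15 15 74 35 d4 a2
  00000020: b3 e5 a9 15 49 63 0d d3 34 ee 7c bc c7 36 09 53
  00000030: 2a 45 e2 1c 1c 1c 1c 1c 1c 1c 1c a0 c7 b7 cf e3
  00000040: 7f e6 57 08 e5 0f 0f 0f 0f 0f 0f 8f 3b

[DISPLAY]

00000000  25 50 44 46 2d 31 2e 0b  1e 1e 1e 1e 1e 1e 1e ef  |%PDF-1..........|        
00000010  00 51 34 8d 5c 4a 48 cc  15 15 15 15 74 35 d4 a2  |.Q4.\JH.....t5..|        
00000020  b3 e5 a9 15 49 63 0d d3  34 ee 7c bc c7 36 09 53  |....Ic..4.|..6.S|        
00000030  2a 45 e2 1c 1c 1c 1c 1c  1c 1c 1c a0 c7 b7 cf e3  |*E..............|        
00000040  7f e6 57 08 e5 0f 0f 0f  0f 0f 0f 8f 3b           |..W.........;   |        
                                                                                      
                                                                                      
                                                                                      
                                                                                      
                                                                                      


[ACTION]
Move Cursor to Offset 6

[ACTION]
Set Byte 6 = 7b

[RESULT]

00000000  25 50 44 46 2d 31 7B 0b  1e 1e 1e 1e 1e 1e 1e ef  |%PDF-1{.........|        
00000010  00 51 34 8d 5c 4a 48 cc  15 15 15 15 74 35 d4 a2  |.Q4.\JH.....t5..|        
00000020  b3 e5 a9 15 49 63 0d d3  34 ee 7c bc c7 36 09 53  |....Ic..4.|..6.S|        
00000030  2a 45 e2 1c 1c 1c 1c 1c  1c 1c 1c a0 c7 b7 cf e3  |*E..............|        
00000040  7f e6 57 08 e5 0f 0f 0f  0f 0f 0f 8f 3b           |..W.........;   |        
                                                                                      
                                                                                      
                                                                                      
                                                                                      
                                                                                      


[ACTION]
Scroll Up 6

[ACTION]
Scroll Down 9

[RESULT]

00000040  7f e6 57 08 e5 0f 0f 0f  0f 0f 0f 8f 3b           |..W.........;   |        
                                                                                      
                                                                                      
                                                                                      
                                                                                      
                                                                                      
                                                                                      
                                                                                      
                                                                                      
                                                                                      


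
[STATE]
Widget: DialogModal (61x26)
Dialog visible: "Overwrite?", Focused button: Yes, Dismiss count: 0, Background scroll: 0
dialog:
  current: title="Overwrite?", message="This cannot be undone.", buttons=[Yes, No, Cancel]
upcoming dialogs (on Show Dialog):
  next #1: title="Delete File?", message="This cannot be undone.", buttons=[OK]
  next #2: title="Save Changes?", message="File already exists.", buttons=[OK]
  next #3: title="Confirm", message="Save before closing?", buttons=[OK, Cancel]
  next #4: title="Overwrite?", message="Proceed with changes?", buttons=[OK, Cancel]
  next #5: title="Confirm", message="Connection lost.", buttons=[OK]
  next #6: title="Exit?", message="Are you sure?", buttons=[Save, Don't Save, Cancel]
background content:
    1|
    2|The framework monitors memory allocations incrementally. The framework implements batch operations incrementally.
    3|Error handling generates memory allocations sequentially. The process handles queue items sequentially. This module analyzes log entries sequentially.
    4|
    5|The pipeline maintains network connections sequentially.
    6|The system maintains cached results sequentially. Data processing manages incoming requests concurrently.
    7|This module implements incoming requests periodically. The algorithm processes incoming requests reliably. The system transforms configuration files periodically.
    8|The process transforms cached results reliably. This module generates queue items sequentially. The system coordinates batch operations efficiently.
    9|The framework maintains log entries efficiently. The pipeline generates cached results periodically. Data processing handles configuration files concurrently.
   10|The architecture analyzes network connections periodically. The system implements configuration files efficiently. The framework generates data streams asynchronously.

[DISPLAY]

                                                             
The framework monitors memory allocations incrementally. The 
Error handling generates memory allocations sequentially. The
                                                             
The pipeline maintains network connections sequentially.     
The system maintains cached results sequentially. Data proces
This module implements incoming requests periodically. The al
The process transforms cached results reliably. This module g
The framework maintains log entries efficiently. The pipeline
The architecture analyzes network connections periodically. T
                 ┌────────────────────────┐                  
                 │       Overwrite?       │                  
                 │ This cannot be undone. │                  
                 │  [Yes]  No   Cancel    │                  
                 └────────────────────────┘                  
                                                             
                                                             
                                                             
                                                             
                                                             
                                                             
                                                             
                                                             
                                                             
                                                             
                                                             


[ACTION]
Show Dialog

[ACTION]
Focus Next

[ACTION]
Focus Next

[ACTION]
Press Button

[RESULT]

                                                             
The framework monitors memory allocations incrementally. The 
Error handling generates memory allocations sequentially. The
                                                             
The pipeline maintains network connections sequentially.     
The system maintains cached results sequentially. Data proces
This module implements incoming requests periodically. The al
The process transforms cached results reliably. This module g
The framework maintains log entries efficiently. The pipeline
The architecture analyzes network connections periodically. T
                                                             
                                                             
                                                             
                                                             
                                                             
                                                             
                                                             
                                                             
                                                             
                                                             
                                                             
                                                             
                                                             
                                                             
                                                             
                                                             


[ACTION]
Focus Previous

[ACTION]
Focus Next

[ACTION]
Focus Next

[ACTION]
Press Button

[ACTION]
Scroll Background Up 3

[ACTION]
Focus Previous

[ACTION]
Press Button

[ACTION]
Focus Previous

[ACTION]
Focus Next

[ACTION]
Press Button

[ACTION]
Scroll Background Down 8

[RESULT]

The framework maintains log entries efficiently. The pipeline
The architecture analyzes network connections periodically. T
                                                             
                                                             
                                                             
                                                             
                                                             
                                                             
                                                             
                                                             
                                                             
                                                             
                                                             
                                                             
                                                             
                                                             
                                                             
                                                             
                                                             
                                                             
                                                             
                                                             
                                                             
                                                             
                                                             
                                                             


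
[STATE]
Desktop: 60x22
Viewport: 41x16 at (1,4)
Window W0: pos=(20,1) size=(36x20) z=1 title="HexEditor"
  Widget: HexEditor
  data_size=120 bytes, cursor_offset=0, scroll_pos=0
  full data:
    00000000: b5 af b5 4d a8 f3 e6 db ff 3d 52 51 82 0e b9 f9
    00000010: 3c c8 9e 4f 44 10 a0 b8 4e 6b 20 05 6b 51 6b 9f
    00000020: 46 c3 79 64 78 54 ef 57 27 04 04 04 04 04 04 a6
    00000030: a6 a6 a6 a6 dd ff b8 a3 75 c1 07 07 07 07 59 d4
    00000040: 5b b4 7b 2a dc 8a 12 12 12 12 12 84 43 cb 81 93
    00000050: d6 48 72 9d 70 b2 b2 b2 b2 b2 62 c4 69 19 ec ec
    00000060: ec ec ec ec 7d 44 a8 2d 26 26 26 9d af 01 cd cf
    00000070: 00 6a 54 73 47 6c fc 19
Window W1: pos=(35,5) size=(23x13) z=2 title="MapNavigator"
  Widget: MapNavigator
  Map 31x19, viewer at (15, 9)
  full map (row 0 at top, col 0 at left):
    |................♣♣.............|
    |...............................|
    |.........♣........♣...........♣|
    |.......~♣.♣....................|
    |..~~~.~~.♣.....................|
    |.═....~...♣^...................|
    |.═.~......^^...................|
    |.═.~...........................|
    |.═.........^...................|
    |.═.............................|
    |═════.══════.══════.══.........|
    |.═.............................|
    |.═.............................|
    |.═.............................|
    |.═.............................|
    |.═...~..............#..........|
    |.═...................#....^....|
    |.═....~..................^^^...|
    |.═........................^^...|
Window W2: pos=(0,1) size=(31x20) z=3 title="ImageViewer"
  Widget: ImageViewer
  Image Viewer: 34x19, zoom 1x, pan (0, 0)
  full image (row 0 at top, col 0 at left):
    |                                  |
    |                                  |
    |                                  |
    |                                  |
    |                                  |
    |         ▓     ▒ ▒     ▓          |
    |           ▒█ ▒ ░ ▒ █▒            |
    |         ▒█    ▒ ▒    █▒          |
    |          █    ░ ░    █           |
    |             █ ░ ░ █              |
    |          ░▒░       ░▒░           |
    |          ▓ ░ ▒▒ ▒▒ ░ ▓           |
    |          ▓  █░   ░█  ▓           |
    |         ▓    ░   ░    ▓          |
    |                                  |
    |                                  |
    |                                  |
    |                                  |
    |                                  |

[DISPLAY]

                             ┃B5 af b5 4d
                             ┃3c c┏━━━━━━
                             ┃46 c┃ MapNa
                             ┃a6 a┠──────
                             ┃5b b┃.~...♣
         ▓     ▒ ▒     ▓     ┃d6 4┃.....^
           ▒█ ▒ ░ ▒ █▒       ┃ec e┃......
         ▒█    ▒ ▒    █▒     ┃00 6┃......
          █    ░ ░    █      ┃    ┃......
             █ ░ ░ █         ┃    ┃.═════
          ░▒░       ░▒░      ┃    ┃......
          ▓ ░ ▒▒ ▒▒ ░ ▓      ┃    ┃......
          ▓  █░   ░█  ▓      ┃    ┃......
         ▓    ░   ░    ▓     ┃    ┗━━━━━━
                             ┃           
                             ┃           


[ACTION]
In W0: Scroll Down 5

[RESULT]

                             ┃d6 48 72 9d
                             ┃ec e┏━━━━━━
                             ┃00 6┃ MapNa
                             ┃    ┠──────
                             ┃    ┃.~...♣
         ▓     ▒ ▒     ▓     ┃    ┃.....^
           ▒█ ▒ ░ ▒ █▒       ┃    ┃......
         ▒█    ▒ ▒    █▒     ┃    ┃......
          █    ░ ░    █      ┃    ┃......
             █ ░ ░ █         ┃    ┃.═════
          ░▒░       ░▒░      ┃    ┃......
          ▓ ░ ▒▒ ▒▒ ░ ▓      ┃    ┃......
          ▓  █░   ░█  ▓      ┃    ┃......
         ▓    ░   ░    ▓     ┃    ┗━━━━━━
                             ┃           
                             ┃           


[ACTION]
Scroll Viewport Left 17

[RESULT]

┃                             ┃d6 48 72 9
┃                             ┃ec e┏━━━━━
┃                             ┃00 6┃ MapN
┃                             ┃    ┠─────
┃                             ┃    ┃.~...
┃         ▓     ▒ ▒     ▓     ┃    ┃.....
┃           ▒█ ▒ ░ ▒ █▒       ┃    ┃.....
┃         ▒█    ▒ ▒    █▒     ┃    ┃.....
┃          █    ░ ░    █      ┃    ┃.....
┃             █ ░ ░ █         ┃    ┃.════
┃          ░▒░       ░▒░      ┃    ┃.....
┃          ▓ ░ ▒▒ ▒▒ ░ ▓      ┃    ┃.....
┃          ▓  █░   ░█  ▓      ┃    ┃.....
┃         ▓    ░   ░    ▓     ┃    ┗━━━━━
┃                             ┃          
┃                             ┃          


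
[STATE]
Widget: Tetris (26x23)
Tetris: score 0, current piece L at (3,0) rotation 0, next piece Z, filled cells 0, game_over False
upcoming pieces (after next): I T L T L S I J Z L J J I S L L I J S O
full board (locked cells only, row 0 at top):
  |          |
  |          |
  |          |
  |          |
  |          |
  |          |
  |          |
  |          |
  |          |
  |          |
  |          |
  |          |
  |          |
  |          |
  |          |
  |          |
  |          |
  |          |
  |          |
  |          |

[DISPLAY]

     ▒    │Next:          
   ▒▒▒    │▓▓             
          │ ▓▓            
          │               
          │               
          │               
          │Score:         
          │0              
          │               
          │               
          │               
          │               
          │               
          │               
          │               
          │               
          │               
          │               
          │               
          │               
          │               
          │               
          │               


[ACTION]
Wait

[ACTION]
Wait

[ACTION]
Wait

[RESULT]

          │Next:          
          │▓▓             
          │ ▓▓            
     ▒    │               
   ▒▒▒    │               
          │               
          │Score:         
          │0              
          │               
          │               
          │               
          │               
          │               
          │               
          │               
          │               
          │               
          │               
          │               
          │               
          │               
          │               
          │               


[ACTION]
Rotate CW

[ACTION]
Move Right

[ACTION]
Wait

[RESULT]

          │Next:          
          │▓▓             
          │ ▓▓            
          │               
    ▒     │               
    ▒     │               
    ▒▒    │Score:         
          │0              
          │               
          │               
          │               
          │               
          │               
          │               
          │               
          │               
          │               
          │               
          │               
          │               
          │               
          │               
          │               


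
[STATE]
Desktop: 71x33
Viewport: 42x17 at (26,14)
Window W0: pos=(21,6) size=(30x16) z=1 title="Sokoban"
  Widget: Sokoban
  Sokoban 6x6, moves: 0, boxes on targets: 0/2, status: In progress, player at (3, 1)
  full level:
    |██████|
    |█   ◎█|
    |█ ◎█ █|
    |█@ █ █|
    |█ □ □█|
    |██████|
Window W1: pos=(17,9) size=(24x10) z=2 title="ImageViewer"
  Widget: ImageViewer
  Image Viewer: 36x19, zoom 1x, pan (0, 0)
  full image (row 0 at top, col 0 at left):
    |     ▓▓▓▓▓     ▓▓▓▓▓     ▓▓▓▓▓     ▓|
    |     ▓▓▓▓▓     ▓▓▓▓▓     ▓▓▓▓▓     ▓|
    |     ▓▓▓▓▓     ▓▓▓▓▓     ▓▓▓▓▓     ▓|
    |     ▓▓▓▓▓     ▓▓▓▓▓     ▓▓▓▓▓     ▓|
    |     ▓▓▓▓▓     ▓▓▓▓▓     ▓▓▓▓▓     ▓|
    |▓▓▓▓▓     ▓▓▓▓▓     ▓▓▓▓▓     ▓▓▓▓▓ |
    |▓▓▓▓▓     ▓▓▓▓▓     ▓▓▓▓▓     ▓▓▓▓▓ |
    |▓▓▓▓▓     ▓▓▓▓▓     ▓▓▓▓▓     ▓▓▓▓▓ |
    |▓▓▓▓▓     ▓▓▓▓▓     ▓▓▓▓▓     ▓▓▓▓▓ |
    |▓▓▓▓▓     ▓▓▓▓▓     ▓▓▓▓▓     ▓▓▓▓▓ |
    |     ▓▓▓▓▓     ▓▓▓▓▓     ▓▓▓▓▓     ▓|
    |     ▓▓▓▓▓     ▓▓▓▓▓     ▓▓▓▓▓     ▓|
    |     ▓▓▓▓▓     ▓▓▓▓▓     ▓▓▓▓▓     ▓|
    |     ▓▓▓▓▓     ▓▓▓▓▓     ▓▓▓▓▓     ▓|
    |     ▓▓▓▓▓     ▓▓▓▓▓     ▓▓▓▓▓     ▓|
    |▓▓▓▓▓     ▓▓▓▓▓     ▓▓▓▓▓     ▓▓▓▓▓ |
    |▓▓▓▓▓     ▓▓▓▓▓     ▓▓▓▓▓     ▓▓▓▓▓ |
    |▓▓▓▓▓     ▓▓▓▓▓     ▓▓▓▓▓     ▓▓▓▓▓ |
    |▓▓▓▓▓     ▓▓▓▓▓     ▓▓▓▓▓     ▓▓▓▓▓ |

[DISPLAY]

▓▓     ▓▓▓▓▓  ┃         ┃                 
▓▓     ▓▓▓▓▓  ┃         ┃                 
▓▓     ▓▓▓▓▓  ┃         ┃                 
  ▓▓▓▓▓     ▓▓┃         ┃                 
━━━━━━━━━━━━━━┛         ┃                 
                        ┃                 
                        ┃                 
━━━━━━━━━━━━━━━━━━━━━━━━┛                 
                                          
                                          
                                          
                                          
                                          
                                          
                                          
                                          
                                          


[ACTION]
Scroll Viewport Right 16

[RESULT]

    ▓▓▓▓▓  ┃         ┃                    
    ▓▓▓▓▓  ┃         ┃                    
    ▓▓▓▓▓  ┃         ┃                    
▓▓▓▓     ▓▓┃         ┃                    
━━━━━━━━━━━┛         ┃                    
                     ┃                    
                     ┃                    
━━━━━━━━━━━━━━━━━━━━━┛                    
                                          
                                          
                                          
                                          
                                          
                                          
                                          
                                          
                                          


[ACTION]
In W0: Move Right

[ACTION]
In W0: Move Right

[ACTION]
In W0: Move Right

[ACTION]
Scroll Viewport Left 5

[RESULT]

▓▓▓▓     ▓▓▓▓▓  ┃         ┃               
▓▓▓▓     ▓▓▓▓▓  ┃         ┃               
▓▓▓▓     ▓▓▓▓▓  ┃         ┃               
    ▓▓▓▓▓     ▓▓┃         ┃               
━━━━━━━━━━━━━━━━┛         ┃               
                          ┃               
                          ┃               
━━━━━━━━━━━━━━━━━━━━━━━━━━┛               
                                          
                                          
                                          
                                          
                                          
                                          
                                          
                                          
                                          


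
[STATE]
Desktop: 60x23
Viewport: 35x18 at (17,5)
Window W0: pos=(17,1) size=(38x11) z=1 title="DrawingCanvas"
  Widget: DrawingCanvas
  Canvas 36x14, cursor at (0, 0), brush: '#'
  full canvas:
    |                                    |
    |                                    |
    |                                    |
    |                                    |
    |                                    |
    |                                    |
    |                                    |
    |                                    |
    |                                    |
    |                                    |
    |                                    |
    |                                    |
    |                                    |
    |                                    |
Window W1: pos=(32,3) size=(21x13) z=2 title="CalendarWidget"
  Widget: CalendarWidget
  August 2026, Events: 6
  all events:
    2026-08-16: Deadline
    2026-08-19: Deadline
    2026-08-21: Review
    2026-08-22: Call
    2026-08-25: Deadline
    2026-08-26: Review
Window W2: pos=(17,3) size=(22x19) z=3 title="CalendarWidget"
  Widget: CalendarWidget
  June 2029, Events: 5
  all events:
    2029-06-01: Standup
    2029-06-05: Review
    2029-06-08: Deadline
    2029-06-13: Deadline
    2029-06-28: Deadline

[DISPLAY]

┠────────────────────┨─────────────
┃     June 2029      ┃gust 2026    
┃Mo Tu We Th Fr Sa Su┃We Th Fr Sa S
┃             1*  2  ┃          1  
┃ 4  5*  6  7  8*  9 ┃ 5  6  7  8  
┃11 12 13* 14 15 16 1┃12 13 14 15 1
┃18 19 20 21 22 23 24┃19* 20 21* 22
┃25 26 27 28* 29 30  ┃ 26* 27 28 29
┃                    ┃             
┃                    ┃             
┃                    ┃━━━━━━━━━━━━━
┃                    ┃             
┃                    ┃             
┃                    ┃             
┃                    ┃             
┃                    ┃             
┗━━━━━━━━━━━━━━━━━━━━┛             
                                   


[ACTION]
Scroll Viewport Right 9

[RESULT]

─────────────┨─────────────┨ ┃     
ne 2029      ┃gust 2026    ┃ ┃     
e Th Fr Sa Su┃We Th Fr Sa S┃ ┃     
      1*  2  ┃          1  ┃ ┃     
 6  7  8*  9 ┃ 5  6  7  8  ┃ ┃     
3* 14 15 16 1┃12 13 14 15 1┃ ┃     
0 21 22 23 24┃19* 20 21* 22┃━┛     
7 28* 29 30  ┃ 26* 27 28 29┃       
             ┃             ┃       
             ┃             ┃       
             ┃━━━━━━━━━━━━━┛       
             ┃                     
             ┃                     
             ┃                     
             ┃                     
             ┃                     
━━━━━━━━━━━━━┛                     
                                   


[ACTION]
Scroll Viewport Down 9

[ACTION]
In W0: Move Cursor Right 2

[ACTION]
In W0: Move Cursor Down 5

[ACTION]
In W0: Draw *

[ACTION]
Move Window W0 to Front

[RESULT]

                             ┃     
                             ┃     
                             ┃     
                             ┃     
                             ┃     
                             ┃     
━━━━━━━━━━━━━━━━━━━━━━━━━━━━━┛     
7 28* 29 30  ┃ 26* 27 28 29┃       
             ┃             ┃       
             ┃             ┃       
             ┃━━━━━━━━━━━━━┛       
             ┃                     
             ┃                     
             ┃                     
             ┃                     
             ┃                     
━━━━━━━━━━━━━┛                     
                                   
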